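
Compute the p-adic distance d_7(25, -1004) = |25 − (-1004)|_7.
d_7(25, -1004) = 1/343

Step 1 — x − y = 25 − (-1004) = 1029. Step 2 — v_7(1029) = 3 (factor: 1029 = (7^3 · 3); the sign does not affect v_p). Step 3 — |x − y|_7 = 7^{-3} = 1/343.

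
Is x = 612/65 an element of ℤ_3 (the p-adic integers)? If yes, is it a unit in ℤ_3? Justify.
x ∈ ℤ_3 but not a unit; v_3(x) = 2 > 0

ℤ_3 = {x ∈ ℚ_3 : v_3(x) ≥ 0} and ℤ_3^× = {x ∈ ℤ_3 : v_3(x) = 0}. Here v_3(612/65) = v_3(num) − v_3(den) = 2; compare against these criteria.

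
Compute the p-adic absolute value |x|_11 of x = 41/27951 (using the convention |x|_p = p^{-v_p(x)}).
|41/27951|_11 = 1331

Step 1 — compute v_11(x) by factoring powers of 11 out of the numerator and denominator: v_11(41/27951) = -3. Step 2 — apply |x|_p = p^{-v_p(x)} = 11^{3} = 1331.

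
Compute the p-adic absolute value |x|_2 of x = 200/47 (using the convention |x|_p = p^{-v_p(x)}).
|200/47|_2 = 1/8

Step 1 — compute v_2(x) by factoring powers of 2 out of the numerator and denominator: v_2(200/47) = 3. Step 2 — apply |x|_p = p^{-v_p(x)} = 2^{-3} = 1/8.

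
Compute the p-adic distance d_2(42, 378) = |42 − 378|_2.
d_2(42, 378) = 1/16

Step 1 — x − y = 42 − 378 = -336. Step 2 — v_2(-336) = 4 (factor: -336 = −(2^4 · 21); the sign does not affect v_p). Step 3 — |x − y|_2 = 2^{-4} = 1/16.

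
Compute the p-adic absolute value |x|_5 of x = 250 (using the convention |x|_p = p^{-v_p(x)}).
|250|_5 = 1/125

Step 1 — compute v_5(x) by factoring powers of 5 out of the numerator and denominator: v_5(250) = 3. Step 2 — apply |x|_p = p^{-v_p(x)} = 5^{-3} = 1/125.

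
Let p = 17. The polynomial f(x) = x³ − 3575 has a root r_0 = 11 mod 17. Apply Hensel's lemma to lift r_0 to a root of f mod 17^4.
r_3 = 29285 (mod 83521)

Hensel: r_{i+1} = r_i − f(r_i)/f′(r_i) mod 17^{i+2}, where f′(x) = 3x². Iterate:
  r_0 = 11 (mod 17)
  r_1 = 96 (mod 289)
  r_2 = 4720 (mod 4913)
  r_3 = 29285 (mod 83521)
Final: r = 29285 with f(r) ≡ 0 mod 17^4.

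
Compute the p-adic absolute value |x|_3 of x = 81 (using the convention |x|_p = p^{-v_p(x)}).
|81|_3 = 1/81

Step 1 — compute v_3(x) by factoring powers of 3 out of the numerator and denominator: v_3(81) = 4. Step 2 — apply |x|_p = p^{-v_p(x)} = 3^{-4} = 1/81.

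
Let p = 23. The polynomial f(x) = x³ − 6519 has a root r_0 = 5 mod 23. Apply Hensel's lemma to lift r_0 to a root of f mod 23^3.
r_2 = 7595 (mod 12167)

Hensel: r_{i+1} = r_i − f(r_i)/f′(r_i) mod 23^{i+2}, where f′(x) = 3x². Iterate:
  r_0 = 5 (mod 23)
  r_1 = 189 (mod 529)
  r_2 = 7595 (mod 12167)
Final: r = 7595 with f(r) ≡ 0 mod 23^3.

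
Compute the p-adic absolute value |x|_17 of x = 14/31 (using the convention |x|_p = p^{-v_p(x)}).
|14/31|_17 = 1

Step 1 — compute v_17(x) by factoring powers of 17 out of the numerator and denominator: v_17(14/31) = 0. Step 2 — apply |x|_p = p^{-v_p(x)} = 17^{0} = 1.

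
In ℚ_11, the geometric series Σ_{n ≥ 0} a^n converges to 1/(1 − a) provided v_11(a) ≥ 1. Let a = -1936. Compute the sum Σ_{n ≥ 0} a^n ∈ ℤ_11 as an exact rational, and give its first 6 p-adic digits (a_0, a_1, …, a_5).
Σ a^n = 1/(1 − a) = 1/1937;  first 6 digits = (1, 0, 6, 9, 2, 1)

v_11(a) = 2 ≥ 1, so the series converges in ℤ_11 to 1/(1 − a) = 1/(1 − (-1936)) = 1/1937. Expand this rational in ℤ_11: compute digits iteratively via d_i = x_i mod 11, x_{i+1} = (x_i − d_i)/11. The first 6 digits are (1, 0, 6, 9, 2, 1).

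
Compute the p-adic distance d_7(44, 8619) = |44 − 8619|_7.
d_7(44, 8619) = 1/343

Step 1 — x − y = 44 − 8619 = -8575. Step 2 — v_7(-8575) = 3 (factor: -8575 = −(7^3 · 25); the sign does not affect v_p). Step 3 — |x − y|_7 = 7^{-3} = 1/343.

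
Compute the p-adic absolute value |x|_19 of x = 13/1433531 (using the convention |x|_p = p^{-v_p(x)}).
|13/1433531|_19 = 130321

Step 1 — compute v_19(x) by factoring powers of 19 out of the numerator and denominator: v_19(13/1433531) = -4. Step 2 — apply |x|_p = p^{-v_p(x)} = 19^{4} = 130321.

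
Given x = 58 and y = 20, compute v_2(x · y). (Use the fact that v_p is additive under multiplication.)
v_2(1160) = 3

v_p(x) = 1 (factor: 58 = 2^1 · 29); v_p(y) = 2 (factor: 20 = 2^2 · 5). Additivity: v_p(xy) = v_p(x) + v_p(y) = 1 + 2 = 3. (Direct check: xy = 1160 = 2^3 · (145).)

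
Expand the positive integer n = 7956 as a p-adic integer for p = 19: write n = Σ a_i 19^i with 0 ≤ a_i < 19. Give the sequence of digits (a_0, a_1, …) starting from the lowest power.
(a_0, a_1, …) = (14, 0, 3, 1)

Repeated division by 19 gives the digits low-to-high: 7956 = 14 + 3·19^2 + 1·19^3. Digit sequence: (14, 0, 3, 1).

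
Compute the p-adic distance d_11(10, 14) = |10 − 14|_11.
d_11(10, 14) = 1

Step 1 — x − y = 10 − 14 = -4. Step 2 — v_11(-4) = 0 (factor: -4 = −(11^0 · 4); the sign does not affect v_p). Step 3 — |x − y|_11 = 11^{0} = 1.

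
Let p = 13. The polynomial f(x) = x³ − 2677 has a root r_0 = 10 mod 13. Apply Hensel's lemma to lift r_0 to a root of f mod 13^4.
r_3 = 18080 (mod 28561)

Hensel: r_{i+1} = r_i − f(r_i)/f′(r_i) mod 13^{i+2}, where f′(x) = 3x². Iterate:
  r_0 = 10 (mod 13)
  r_1 = 166 (mod 169)
  r_2 = 504 (mod 2197)
  r_3 = 18080 (mod 28561)
Final: r = 18080 with f(r) ≡ 0 mod 13^4.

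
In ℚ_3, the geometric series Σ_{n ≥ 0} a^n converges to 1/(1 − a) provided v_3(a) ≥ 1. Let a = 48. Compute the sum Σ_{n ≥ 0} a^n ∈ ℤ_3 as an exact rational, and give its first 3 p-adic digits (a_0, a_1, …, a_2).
Σ a^n = 1/(1 − a) = -1/47;  first 3 digits = (1, 1, 0)

v_3(a) = 1 ≥ 1, so the series converges in ℤ_3 to 1/(1 − a) = 1/(1 − 48) = -1/47. Expand this rational in ℤ_3: compute digits iteratively via d_i = x_i mod 3, x_{i+1} = (x_i − d_i)/3. The first 3 digits are (1, 1, 0).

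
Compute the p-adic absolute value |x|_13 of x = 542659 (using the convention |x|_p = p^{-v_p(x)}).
|542659|_13 = 1/28561

Step 1 — compute v_13(x) by factoring powers of 13 out of the numerator and denominator: v_13(542659) = 4. Step 2 — apply |x|_p = p^{-v_p(x)} = 13^{-4} = 1/28561.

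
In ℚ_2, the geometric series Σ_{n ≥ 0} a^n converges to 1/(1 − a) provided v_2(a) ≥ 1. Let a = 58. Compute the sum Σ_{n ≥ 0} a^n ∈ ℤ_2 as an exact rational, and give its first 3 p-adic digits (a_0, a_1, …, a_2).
Σ a^n = 1/(1 − a) = -1/57;  first 3 digits = (1, 1, 1)

v_2(a) = 1 ≥ 1, so the series converges in ℤ_2 to 1/(1 − a) = 1/(1 − 58) = -1/57. Expand this rational in ℤ_2: compute digits iteratively via d_i = x_i mod 2, x_{i+1} = (x_i − d_i)/2. The first 3 digits are (1, 1, 1).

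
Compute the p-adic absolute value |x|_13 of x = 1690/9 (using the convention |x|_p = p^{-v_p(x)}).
|1690/9|_13 = 1/169

Step 1 — compute v_13(x) by factoring powers of 13 out of the numerator and denominator: v_13(1690/9) = 2. Step 2 — apply |x|_p = p^{-v_p(x)} = 13^{-2} = 1/169.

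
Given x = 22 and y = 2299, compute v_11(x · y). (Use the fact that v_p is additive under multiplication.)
v_11(50578) = 3

v_p(x) = 1 (factor: 22 = 11^1 · 2); v_p(y) = 2 (factor: 2299 = 11^2 · 19). Additivity: v_p(xy) = v_p(x) + v_p(y) = 1 + 2 = 3. (Direct check: xy = 50578 = 11^3 · (38).)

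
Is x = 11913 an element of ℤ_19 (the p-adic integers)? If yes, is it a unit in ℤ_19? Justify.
x ∈ ℤ_19 but not a unit; v_19(x) = 2 > 0

ℤ_19 = {x ∈ ℚ_19 : v_19(x) ≥ 0} and ℤ_19^× = {x ∈ ℤ_19 : v_19(x) = 0}. Here v_19(11913) = v_19(num) − v_19(den) = 2; compare against these criteria.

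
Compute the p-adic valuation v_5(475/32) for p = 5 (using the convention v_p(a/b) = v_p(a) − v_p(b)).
v_5(475/32) = 2

Factor powers of 5 from the numerator and denominator of the reduced fraction: 475 = 5^2 · 19 and 32 = 5^0 · 32. Apply v_p(a/b) = v_p(a) − v_p(b): v_5(475/32) = 2 − 0 = 2.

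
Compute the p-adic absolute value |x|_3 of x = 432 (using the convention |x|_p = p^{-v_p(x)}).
|432|_3 = 1/27

Step 1 — compute v_3(x) by factoring powers of 3 out of the numerator and denominator: v_3(432) = 3. Step 2 — apply |x|_p = p^{-v_p(x)} = 3^{-3} = 1/27.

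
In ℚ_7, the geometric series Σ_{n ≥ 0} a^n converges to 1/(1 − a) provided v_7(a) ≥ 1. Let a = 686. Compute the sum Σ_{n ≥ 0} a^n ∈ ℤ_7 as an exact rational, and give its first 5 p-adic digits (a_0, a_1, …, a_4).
Σ a^n = 1/(1 − a) = -1/685;  first 5 digits = (1, 0, 0, 2, 0)

v_7(a) = 3 ≥ 1, so the series converges in ℤ_7 to 1/(1 − a) = 1/(1 − 686) = -1/685. Expand this rational in ℤ_7: compute digits iteratively via d_i = x_i mod 7, x_{i+1} = (x_i − d_i)/7. The first 5 digits are (1, 0, 0, 2, 0).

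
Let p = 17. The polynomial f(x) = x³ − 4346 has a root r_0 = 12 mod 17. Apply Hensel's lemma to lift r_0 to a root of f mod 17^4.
r_3 = 7900 (mod 83521)

Hensel: r_{i+1} = r_i − f(r_i)/f′(r_i) mod 17^{i+2}, where f′(x) = 3x². Iterate:
  r_0 = 12 (mod 17)
  r_1 = 97 (mod 289)
  r_2 = 2987 (mod 4913)
  r_3 = 7900 (mod 83521)
Final: r = 7900 with f(r) ≡ 0 mod 17^4.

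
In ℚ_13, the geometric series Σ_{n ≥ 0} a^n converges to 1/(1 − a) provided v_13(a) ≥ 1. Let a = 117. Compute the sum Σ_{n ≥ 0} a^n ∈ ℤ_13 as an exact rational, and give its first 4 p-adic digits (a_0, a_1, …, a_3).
Σ a^n = 1/(1 − a) = -1/116;  first 4 digits = (1, 9, 3, 7)

v_13(a) = 1 ≥ 1, so the series converges in ℤ_13 to 1/(1 − a) = 1/(1 − 117) = -1/116. Expand this rational in ℤ_13: compute digits iteratively via d_i = x_i mod 13, x_{i+1} = (x_i − d_i)/13. The first 4 digits are (1, 9, 3, 7).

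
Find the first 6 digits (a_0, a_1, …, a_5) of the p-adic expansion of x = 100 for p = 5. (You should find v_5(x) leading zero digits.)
(a_0, …, a_5) = (0, 0, 4, 0, 0, 0)

v_5(100) = 2, so a_0 = ... = a_1 = 0. Factor out: x = 5^2 · u with u = 4 a unit in ℤ_5. Expand u iteratively via a_{v+i} = u_i mod 5, u_{i+1} = (u_i − a_{v+i})/5:
  u_0 = 4;  a_2 = 4;  u_1 = (u_0 − 4)/5 = 0
  u_1 = 0;  a_3 = 0;  u_2 = (u_1 − 0)/5 = 0
  u_2 = 0;  a_4 = 0;  u_3 = (u_2 − 0)/5 = 0
  u_3 = 0;  a_5 = 0;  u_4 = (u_3 − 0)/5 = 0
Digits: (0, 0, 4, 0, 0, 0).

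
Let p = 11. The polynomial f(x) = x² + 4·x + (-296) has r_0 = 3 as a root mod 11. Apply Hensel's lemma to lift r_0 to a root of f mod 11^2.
r_1 = 91 (mod 121)

Hensel: r_{i+1} = r_i − f(r_i)·(f′(r_i))^{-1} mod 11^{i+2}, f′(x) = 2x + 4. Iterate:
  r_0 = 3 (mod 11)
  r_1 = 91 (mod 121)
Final: r = 91 satisfies f(r) ≡ 0 mod 11^2.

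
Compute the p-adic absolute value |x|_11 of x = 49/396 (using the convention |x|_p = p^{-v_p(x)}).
|49/396|_11 = 11

Step 1 — compute v_11(x) by factoring powers of 11 out of the numerator and denominator: v_11(49/396) = -1. Step 2 — apply |x|_p = p^{-v_p(x)} = 11^{1} = 11.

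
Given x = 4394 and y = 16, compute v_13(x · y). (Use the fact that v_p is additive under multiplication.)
v_13(70304) = 3

v_p(x) = 3 (factor: 4394 = 13^3 · 2); v_p(y) = 0 (factor: 16 = 13^0 · 16). Additivity: v_p(xy) = v_p(x) + v_p(y) = 3 + 0 = 3. (Direct check: xy = 70304 = 13^3 · (32).)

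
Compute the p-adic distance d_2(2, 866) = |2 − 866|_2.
d_2(2, 866) = 1/32

Step 1 — x − y = 2 − 866 = -864. Step 2 — v_2(-864) = 5 (factor: -864 = −(2^5 · 27); the sign does not affect v_p). Step 3 — |x − y|_2 = 2^{-5} = 1/32.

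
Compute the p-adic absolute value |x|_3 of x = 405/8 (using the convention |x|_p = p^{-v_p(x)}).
|405/8|_3 = 1/81

Step 1 — compute v_3(x) by factoring powers of 3 out of the numerator and denominator: v_3(405/8) = 4. Step 2 — apply |x|_p = p^{-v_p(x)} = 3^{-4} = 1/81.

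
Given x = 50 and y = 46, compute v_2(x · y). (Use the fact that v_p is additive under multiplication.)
v_2(2300) = 2

v_p(x) = 1 (factor: 50 = 2^1 · 25); v_p(y) = 1 (factor: 46 = 2^1 · 23). Additivity: v_p(xy) = v_p(x) + v_p(y) = 1 + 1 = 2. (Direct check: xy = 2300 = 2^2 · (575).)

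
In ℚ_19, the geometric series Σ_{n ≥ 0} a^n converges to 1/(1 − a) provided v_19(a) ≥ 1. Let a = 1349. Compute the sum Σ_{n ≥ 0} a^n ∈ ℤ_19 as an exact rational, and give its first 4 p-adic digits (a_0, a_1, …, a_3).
Σ a^n = 1/(1 − a) = -1/1348;  first 4 digits = (1, 14, 9, 7)

v_19(a) = 1 ≥ 1, so the series converges in ℤ_19 to 1/(1 − a) = 1/(1 − 1349) = -1/1348. Expand this rational in ℤ_19: compute digits iteratively via d_i = x_i mod 19, x_{i+1} = (x_i − d_i)/19. The first 4 digits are (1, 14, 9, 7).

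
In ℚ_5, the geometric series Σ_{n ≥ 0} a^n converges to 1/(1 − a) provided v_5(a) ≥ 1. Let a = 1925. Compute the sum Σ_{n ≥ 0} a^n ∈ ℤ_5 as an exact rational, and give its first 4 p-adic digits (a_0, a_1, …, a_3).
Σ a^n = 1/(1 − a) = -1/1924;  first 4 digits = (1, 0, 2, 0)

v_5(a) = 2 ≥ 1, so the series converges in ℤ_5 to 1/(1 − a) = 1/(1 − 1925) = -1/1924. Expand this rational in ℤ_5: compute digits iteratively via d_i = x_i mod 5, x_{i+1} = (x_i − d_i)/5. The first 4 digits are (1, 0, 2, 0).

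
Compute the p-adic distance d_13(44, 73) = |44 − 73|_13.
d_13(44, 73) = 1

Step 1 — x − y = 44 − 73 = -29. Step 2 — v_13(-29) = 0 (factor: -29 = −(13^0 · 29); the sign does not affect v_p). Step 3 — |x − y|_13 = 13^{0} = 1.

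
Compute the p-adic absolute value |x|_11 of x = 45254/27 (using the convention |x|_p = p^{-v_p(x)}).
|45254/27|_11 = 1/1331

Step 1 — compute v_11(x) by factoring powers of 11 out of the numerator and denominator: v_11(45254/27) = 3. Step 2 — apply |x|_p = p^{-v_p(x)} = 11^{-3} = 1/1331.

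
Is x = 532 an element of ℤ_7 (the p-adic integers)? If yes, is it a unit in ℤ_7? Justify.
x ∈ ℤ_7 but not a unit; v_7(x) = 1 > 0

ℤ_7 = {x ∈ ℚ_7 : v_7(x) ≥ 0} and ℤ_7^× = {x ∈ ℤ_7 : v_7(x) = 0}. Here v_7(532) = v_7(num) − v_7(den) = 1; compare against these criteria.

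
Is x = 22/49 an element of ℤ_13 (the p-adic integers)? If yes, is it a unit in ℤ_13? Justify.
x ∈ ℤ_13^× (unit); v_13(x) = 0

ℤ_13 = {x ∈ ℚ_13 : v_13(x) ≥ 0} and ℤ_13^× = {x ∈ ℤ_13 : v_13(x) = 0}. Here v_13(22/49) = v_13(num) − v_13(den) = 0; compare against these criteria.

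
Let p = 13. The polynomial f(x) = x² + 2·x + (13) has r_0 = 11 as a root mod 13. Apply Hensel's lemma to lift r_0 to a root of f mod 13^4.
r_3 = 1948 (mod 28561)

Hensel: r_{i+1} = r_i − f(r_i)·(f′(r_i))^{-1} mod 13^{i+2}, f′(x) = 2x + 2. Iterate:
  r_0 = 11 (mod 13)
  r_1 = 89 (mod 169)
  r_2 = 1948 (mod 2197)
  r_3 = 1948 (mod 28561)
Final: r = 1948 satisfies f(r) ≡ 0 mod 13^4.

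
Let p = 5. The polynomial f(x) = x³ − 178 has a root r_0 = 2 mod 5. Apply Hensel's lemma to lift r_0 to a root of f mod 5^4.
r_3 = 237 (mod 625)

Hensel: r_{i+1} = r_i − f(r_i)/f′(r_i) mod 5^{i+2}, where f′(x) = 3x². Iterate:
  r_0 = 2 (mod 5)
  r_1 = 12 (mod 25)
  r_2 = 112 (mod 125)
  r_3 = 237 (mod 625)
Final: r = 237 with f(r) ≡ 0 mod 5^4.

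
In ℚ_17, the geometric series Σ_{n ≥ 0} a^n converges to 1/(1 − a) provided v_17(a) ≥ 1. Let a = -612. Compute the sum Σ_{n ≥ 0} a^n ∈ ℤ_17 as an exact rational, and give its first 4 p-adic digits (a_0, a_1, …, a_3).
Σ a^n = 1/(1 − a) = 1/613;  first 4 digits = (1, 15, 1, 0)

v_17(a) = 1 ≥ 1, so the series converges in ℤ_17 to 1/(1 − a) = 1/(1 − (-612)) = 1/613. Expand this rational in ℤ_17: compute digits iteratively via d_i = x_i mod 17, x_{i+1} = (x_i − d_i)/17. The first 4 digits are (1, 15, 1, 0).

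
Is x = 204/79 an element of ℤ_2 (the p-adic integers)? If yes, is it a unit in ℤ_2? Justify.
x ∈ ℤ_2 but not a unit; v_2(x) = 2 > 0

ℤ_2 = {x ∈ ℚ_2 : v_2(x) ≥ 0} and ℤ_2^× = {x ∈ ℤ_2 : v_2(x) = 0}. Here v_2(204/79) = v_2(num) − v_2(den) = 2; compare against these criteria.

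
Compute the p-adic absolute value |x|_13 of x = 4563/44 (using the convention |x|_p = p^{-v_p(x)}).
|4563/44|_13 = 1/169

Step 1 — compute v_13(x) by factoring powers of 13 out of the numerator and denominator: v_13(4563/44) = 2. Step 2 — apply |x|_p = p^{-v_p(x)} = 13^{-2} = 1/169.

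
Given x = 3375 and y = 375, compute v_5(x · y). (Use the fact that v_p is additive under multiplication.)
v_5(1265625) = 6

v_p(x) = 3 (factor: 3375 = 5^3 · 27); v_p(y) = 3 (factor: 375 = 5^3 · 3). Additivity: v_p(xy) = v_p(x) + v_p(y) = 3 + 3 = 6. (Direct check: xy = 1265625 = 5^6 · (81).)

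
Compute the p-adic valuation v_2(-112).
v_2(-112) = 4

v_2(n) is the largest exponent k such that 2^k divides n. Factor out: -112 = -2^4 · 7. (Sign doesn't affect v_p.) So v_2(-112) = 4.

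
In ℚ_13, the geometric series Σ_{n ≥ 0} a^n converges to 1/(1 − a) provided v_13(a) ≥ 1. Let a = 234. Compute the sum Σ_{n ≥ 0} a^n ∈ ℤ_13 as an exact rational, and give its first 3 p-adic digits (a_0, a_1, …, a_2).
Σ a^n = 1/(1 − a) = -1/233;  first 3 digits = (1, 5, 0)

v_13(a) = 1 ≥ 1, so the series converges in ℤ_13 to 1/(1 − a) = 1/(1 − 234) = -1/233. Expand this rational in ℤ_13: compute digits iteratively via d_i = x_i mod 13, x_{i+1} = (x_i − d_i)/13. The first 3 digits are (1, 5, 0).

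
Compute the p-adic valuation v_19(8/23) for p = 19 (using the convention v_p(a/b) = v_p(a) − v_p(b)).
v_19(8/23) = 0

Factor powers of 19 from the numerator and denominator of the reduced fraction: 8 = 19^0 · 8 and 23 = 19^0 · 23. Apply v_p(a/b) = v_p(a) − v_p(b): v_19(8/23) = 0 − 0 = 0.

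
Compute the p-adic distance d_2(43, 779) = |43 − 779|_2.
d_2(43, 779) = 1/32

Step 1 — x − y = 43 − 779 = -736. Step 2 — v_2(-736) = 5 (factor: -736 = −(2^5 · 23); the sign does not affect v_p). Step 3 — |x − y|_2 = 2^{-5} = 1/32.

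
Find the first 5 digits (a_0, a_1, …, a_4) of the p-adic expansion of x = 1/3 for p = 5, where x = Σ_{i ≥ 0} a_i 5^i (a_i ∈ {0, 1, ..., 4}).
(a_0, …, a_4) = (2, 3, 1, 3, 1)

v_5(1/3) = 0 (numerator and denominator both coprime to 5), so x ∈ ℤ_5^×. Compute digits iteratively via a_i = x_i mod 5, x_{i+1} = (x_i − a_i)/5, with x_0 = x:
  x_0 = 1/3;  a_0 = 2;  x_1 = (x_0 − 2)/5 = -1/3
  x_1 = -1/3;  a_1 = 3;  x_2 = (x_1 − 3)/5 = -2/3
  x_2 = -2/3;  a_2 = 1;  x_3 = (x_2 − 1)/5 = -1/3
  x_3 = -1/3;  a_3 = 3;  x_4 = (x_3 − 3)/5 = -2/3
  x_4 = -2/3;  a_4 = 1;  x_5 = (x_4 − 1)/5 = -1/3
Digits: (2, 3, 1, 3, 1).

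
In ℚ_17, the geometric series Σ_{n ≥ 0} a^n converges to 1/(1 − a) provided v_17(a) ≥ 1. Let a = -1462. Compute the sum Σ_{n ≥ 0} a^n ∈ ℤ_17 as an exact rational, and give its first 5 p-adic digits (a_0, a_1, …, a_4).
Σ a^n = 1/(1 − a) = 1/1463;  first 5 digits = (1, 16, 12, 8, 11)

v_17(a) = 1 ≥ 1, so the series converges in ℤ_17 to 1/(1 − a) = 1/(1 − (-1462)) = 1/1463. Expand this rational in ℤ_17: compute digits iteratively via d_i = x_i mod 17, x_{i+1} = (x_i − d_i)/17. The first 5 digits are (1, 16, 12, 8, 11).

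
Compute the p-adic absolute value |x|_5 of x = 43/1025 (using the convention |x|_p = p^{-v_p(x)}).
|43/1025|_5 = 25

Step 1 — compute v_5(x) by factoring powers of 5 out of the numerator and denominator: v_5(43/1025) = -2. Step 2 — apply |x|_p = p^{-v_p(x)} = 5^{2} = 25.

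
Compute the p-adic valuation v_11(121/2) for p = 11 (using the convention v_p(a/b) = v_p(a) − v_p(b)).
v_11(121/2) = 2

Factor powers of 11 from the numerator and denominator of the reduced fraction: 121 = 11^2 · 1 and 2 = 11^0 · 2. Apply v_p(a/b) = v_p(a) − v_p(b): v_11(121/2) = 2 − 0 = 2.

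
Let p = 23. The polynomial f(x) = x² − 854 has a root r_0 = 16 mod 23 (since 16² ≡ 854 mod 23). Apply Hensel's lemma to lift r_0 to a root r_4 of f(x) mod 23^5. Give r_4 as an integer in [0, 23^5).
r_4 = 5950921 (mod 6436343)

Hensel's recurrence: r_{i+1} = r_i − f(r_i)·(f′(r_i))^{-1} mod 23^{i+2}, with f′(x) = 2x. Iterate:
  r_0 = 16 (mod 23)
  r_1 = 200 (mod 529)
  r_2 = 1258 (mod 12167)
  r_3 = 74260 (mod 279841)
  r_4 = 5950921 (mod 6436343)
Final: r_4 = 5950921, and one checks f(r_4) ≡ 0 mod 23^5.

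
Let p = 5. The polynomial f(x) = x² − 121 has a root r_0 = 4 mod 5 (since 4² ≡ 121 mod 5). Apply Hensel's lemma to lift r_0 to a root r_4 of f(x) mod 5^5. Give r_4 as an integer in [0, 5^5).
r_4 = 3114 (mod 3125)

Hensel's recurrence: r_{i+1} = r_i − f(r_i)·(f′(r_i))^{-1} mod 5^{i+2}, with f′(x) = 2x. Iterate:
  r_0 = 4 (mod 5)
  r_1 = 14 (mod 25)
  r_2 = 114 (mod 125)
  r_3 = 614 (mod 625)
  r_4 = 3114 (mod 3125)
Final: r_4 = 3114, and one checks f(r_4) ≡ 0 mod 5^5.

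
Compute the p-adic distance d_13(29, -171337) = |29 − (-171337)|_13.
d_13(29, -171337) = 1/28561

Step 1 — x − y = 29 − (-171337) = 171366. Step 2 — v_13(171366) = 4 (factor: 171366 = (13^4 · 6); the sign does not affect v_p). Step 3 — |x − y|_13 = 13^{-4} = 1/28561.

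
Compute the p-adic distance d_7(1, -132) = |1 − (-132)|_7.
d_7(1, -132) = 1/7

Step 1 — x − y = 1 − (-132) = 133. Step 2 — v_7(133) = 1 (factor: 133 = (7^1 · 19); the sign does not affect v_p). Step 3 — |x − y|_7 = 7^{-1} = 1/7.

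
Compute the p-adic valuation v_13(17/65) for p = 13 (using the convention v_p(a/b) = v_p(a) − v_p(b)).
v_13(17/65) = -1

Factor powers of 13 from the numerator and denominator of the reduced fraction: 17 = 13^0 · 17 and 65 = 13^1 · 5. Apply v_p(a/b) = v_p(a) − v_p(b): v_13(17/65) = 0 − 1 = -1.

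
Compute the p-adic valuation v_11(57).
v_11(57) = 0

v_11(n) is the largest exponent k such that 11^k divides n. Factor out: 57 = 11^0 · 57. (Sign doesn't affect v_p.) So v_11(57) = 0.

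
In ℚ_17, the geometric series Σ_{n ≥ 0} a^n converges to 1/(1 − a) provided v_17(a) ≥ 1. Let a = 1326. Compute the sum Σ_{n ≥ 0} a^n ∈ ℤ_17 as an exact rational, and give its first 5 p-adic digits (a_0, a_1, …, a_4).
Σ a^n = 1/(1 − a) = -1/1325;  first 5 digits = (1, 10, 2, 15, 8)

v_17(a) = 1 ≥ 1, so the series converges in ℤ_17 to 1/(1 − a) = 1/(1 − 1326) = -1/1325. Expand this rational in ℤ_17: compute digits iteratively via d_i = x_i mod 17, x_{i+1} = (x_i − d_i)/17. The first 5 digits are (1, 10, 2, 15, 8).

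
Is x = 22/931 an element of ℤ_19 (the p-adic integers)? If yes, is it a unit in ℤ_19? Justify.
x ∉ ℤ_19 (v_19(x) = -1 < 0)

ℤ_19 = {x ∈ ℚ_19 : v_19(x) ≥ 0} and ℤ_19^× = {x ∈ ℤ_19 : v_19(x) = 0}. Here v_19(22/931) = v_19(num) − v_19(den) = -1; compare against these criteria.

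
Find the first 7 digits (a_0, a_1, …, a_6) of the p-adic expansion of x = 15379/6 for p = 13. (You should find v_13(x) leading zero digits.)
(a_0, …, a_6) = (0, 0, 0, 12, 10, 10, 10)

v_13(15379/6) = 3, so a_0 = ... = a_2 = 0. Factor out: x = 13^3 · u with u = 7/6 a unit in ℤ_13. Expand u iteratively via a_{v+i} = u_i mod 13, u_{i+1} = (u_i − a_{v+i})/13:
  u_0 = 7/6;  a_3 = 12;  u_1 = (u_0 − 12)/13 = -5/6
  u_1 = -5/6;  a_4 = 10;  u_2 = (u_1 − 10)/13 = -5/6
  u_2 = -5/6;  a_5 = 10;  u_3 = (u_2 − 10)/13 = -5/6
  u_3 = -5/6;  a_6 = 10;  u_4 = (u_3 − 10)/13 = -5/6
Digits: (0, 0, 0, 12, 10, 10, 10).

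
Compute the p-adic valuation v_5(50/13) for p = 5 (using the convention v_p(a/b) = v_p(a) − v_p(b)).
v_5(50/13) = 2

Factor powers of 5 from the numerator and denominator of the reduced fraction: 50 = 5^2 · 2 and 13 = 5^0 · 13. Apply v_p(a/b) = v_p(a) − v_p(b): v_5(50/13) = 2 − 0 = 2.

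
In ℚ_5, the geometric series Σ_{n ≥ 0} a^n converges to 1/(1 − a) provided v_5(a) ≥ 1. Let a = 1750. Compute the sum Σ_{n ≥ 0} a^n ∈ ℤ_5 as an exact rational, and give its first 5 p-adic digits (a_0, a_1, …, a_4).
Σ a^n = 1/(1 − a) = -1/1749;  first 5 digits = (1, 0, 0, 4, 2)

v_5(a) = 3 ≥ 1, so the series converges in ℤ_5 to 1/(1 − a) = 1/(1 − 1750) = -1/1749. Expand this rational in ℤ_5: compute digits iteratively via d_i = x_i mod 5, x_{i+1} = (x_i − d_i)/5. The first 5 digits are (1, 0, 0, 4, 2).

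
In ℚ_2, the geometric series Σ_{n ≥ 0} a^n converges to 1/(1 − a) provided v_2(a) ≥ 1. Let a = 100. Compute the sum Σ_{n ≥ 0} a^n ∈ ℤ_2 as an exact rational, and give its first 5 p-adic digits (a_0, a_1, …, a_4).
Σ a^n = 1/(1 − a) = -1/99;  first 5 digits = (1, 0, 1, 0, 1)

v_2(a) = 2 ≥ 1, so the series converges in ℤ_2 to 1/(1 − a) = 1/(1 − 100) = -1/99. Expand this rational in ℤ_2: compute digits iteratively via d_i = x_i mod 2, x_{i+1} = (x_i − d_i)/2. The first 5 digits are (1, 0, 1, 0, 1).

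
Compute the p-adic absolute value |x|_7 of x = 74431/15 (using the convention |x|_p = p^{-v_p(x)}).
|74431/15|_7 = 1/2401

Step 1 — compute v_7(x) by factoring powers of 7 out of the numerator and denominator: v_7(74431/15) = 4. Step 2 — apply |x|_p = p^{-v_p(x)} = 7^{-4} = 1/2401.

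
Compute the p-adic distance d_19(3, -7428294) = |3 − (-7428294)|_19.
d_19(3, -7428294) = 1/2476099

Step 1 — x − y = 3 − (-7428294) = 7428297. Step 2 — v_19(7428297) = 5 (factor: 7428297 = (19^5 · 3); the sign does not affect v_p). Step 3 — |x − y|_19 = 19^{-5} = 1/2476099.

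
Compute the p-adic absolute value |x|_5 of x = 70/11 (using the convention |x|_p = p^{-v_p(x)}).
|70/11|_5 = 1/5

Step 1 — compute v_5(x) by factoring powers of 5 out of the numerator and denominator: v_5(70/11) = 1. Step 2 — apply |x|_p = p^{-v_p(x)} = 5^{-1} = 1/5.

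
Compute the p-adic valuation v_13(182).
v_13(182) = 1

v_13(n) is the largest exponent k such that 13^k divides n. Factor out: 182 = 13^1 · 14. (Sign doesn't affect v_p.) So v_13(182) = 1.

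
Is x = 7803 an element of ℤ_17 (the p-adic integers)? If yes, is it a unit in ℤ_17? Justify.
x ∈ ℤ_17 but not a unit; v_17(x) = 2 > 0

ℤ_17 = {x ∈ ℚ_17 : v_17(x) ≥ 0} and ℤ_17^× = {x ∈ ℤ_17 : v_17(x) = 0}. Here v_17(7803) = v_17(num) − v_17(den) = 2; compare against these criteria.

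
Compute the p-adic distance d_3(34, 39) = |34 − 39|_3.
d_3(34, 39) = 1

Step 1 — x − y = 34 − 39 = -5. Step 2 — v_3(-5) = 0 (factor: -5 = −(3^0 · 5); the sign does not affect v_p). Step 3 — |x − y|_3 = 3^{0} = 1.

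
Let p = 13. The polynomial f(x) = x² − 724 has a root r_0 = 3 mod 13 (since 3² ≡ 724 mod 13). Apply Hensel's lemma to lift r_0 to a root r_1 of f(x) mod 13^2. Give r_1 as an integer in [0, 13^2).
r_1 = 94 (mod 169)

Hensel's recurrence: r_{i+1} = r_i − f(r_i)·(f′(r_i))^{-1} mod 13^{i+2}, with f′(x) = 2x. Iterate:
  r_0 = 3 (mod 13)
  r_1 = 94 (mod 169)
Final: r_1 = 94, and one checks f(r_1) ≡ 0 mod 13^2.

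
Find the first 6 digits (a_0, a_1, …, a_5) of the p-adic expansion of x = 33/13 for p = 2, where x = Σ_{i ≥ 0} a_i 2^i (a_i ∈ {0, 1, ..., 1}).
(a_0, …, a_5) = (1, 0, 1, 0, 0, 1)

v_2(33/13) = 0 (numerator and denominator both coprime to 2), so x ∈ ℤ_2^×. Compute digits iteratively via a_i = x_i mod 2, x_{i+1} = (x_i − a_i)/2, with x_0 = x:
  x_0 = 33/13;  a_0 = 1;  x_1 = (x_0 − 1)/2 = 10/13
  x_1 = 10/13;  a_1 = 0;  x_2 = (x_1 − 0)/2 = 5/13
  x_2 = 5/13;  a_2 = 1;  x_3 = (x_2 − 1)/2 = -4/13
  x_3 = -4/13;  a_3 = 0;  x_4 = (x_3 − 0)/2 = -2/13
  x_4 = -2/13;  a_4 = 0;  x_5 = (x_4 − 0)/2 = -1/13
  x_5 = -1/13;  a_5 = 1;  x_6 = (x_5 − 1)/2 = -7/13
Digits: (1, 0, 1, 0, 0, 1).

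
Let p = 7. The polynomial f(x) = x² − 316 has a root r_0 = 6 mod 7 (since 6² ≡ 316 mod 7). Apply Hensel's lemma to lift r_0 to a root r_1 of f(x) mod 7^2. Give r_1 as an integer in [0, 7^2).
r_1 = 13 (mod 49)

Hensel's recurrence: r_{i+1} = r_i − f(r_i)·(f′(r_i))^{-1} mod 7^{i+2}, with f′(x) = 2x. Iterate:
  r_0 = 6 (mod 7)
  r_1 = 13 (mod 49)
Final: r_1 = 13, and one checks f(r_1) ≡ 0 mod 7^2.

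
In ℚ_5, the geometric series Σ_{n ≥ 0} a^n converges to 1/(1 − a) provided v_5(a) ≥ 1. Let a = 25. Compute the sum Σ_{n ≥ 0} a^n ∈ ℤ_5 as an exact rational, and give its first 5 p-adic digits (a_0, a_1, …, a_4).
Σ a^n = 1/(1 − a) = -1/24;  first 5 digits = (1, 0, 1, 0, 1)

v_5(a) = 2 ≥ 1, so the series converges in ℤ_5 to 1/(1 − a) = 1/(1 − 25) = -1/24. Expand this rational in ℤ_5: compute digits iteratively via d_i = x_i mod 5, x_{i+1} = (x_i − d_i)/5. The first 5 digits are (1, 0, 1, 0, 1).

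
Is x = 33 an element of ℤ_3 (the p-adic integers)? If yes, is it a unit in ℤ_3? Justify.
x ∈ ℤ_3 but not a unit; v_3(x) = 1 > 0

ℤ_3 = {x ∈ ℚ_3 : v_3(x) ≥ 0} and ℤ_3^× = {x ∈ ℤ_3 : v_3(x) = 0}. Here v_3(33) = v_3(num) − v_3(den) = 1; compare against these criteria.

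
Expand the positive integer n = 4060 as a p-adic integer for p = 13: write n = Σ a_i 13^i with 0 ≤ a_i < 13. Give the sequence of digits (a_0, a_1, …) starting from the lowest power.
(a_0, a_1, …) = (4, 0, 11, 1)

Repeated division by 13 gives the digits low-to-high: 4060 = 4 + 11·13^2 + 1·13^3. Digit sequence: (4, 0, 11, 1).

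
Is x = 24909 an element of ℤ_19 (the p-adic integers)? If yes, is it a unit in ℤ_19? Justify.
x ∈ ℤ_19 but not a unit; v_19(x) = 2 > 0

ℤ_19 = {x ∈ ℚ_19 : v_19(x) ≥ 0} and ℤ_19^× = {x ∈ ℤ_19 : v_19(x) = 0}. Here v_19(24909) = v_19(num) − v_19(den) = 2; compare against these criteria.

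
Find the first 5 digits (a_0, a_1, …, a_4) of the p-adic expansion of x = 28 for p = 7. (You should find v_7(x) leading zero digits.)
(a_0, …, a_4) = (0, 4, 0, 0, 0)

v_7(28) = 1, so a_0 = ... = a_0 = 0. Factor out: x = 7^1 · u with u = 4 a unit in ℤ_7. Expand u iteratively via a_{v+i} = u_i mod 7, u_{i+1} = (u_i − a_{v+i})/7:
  u_0 = 4;  a_1 = 4;  u_1 = (u_0 − 4)/7 = 0
  u_1 = 0;  a_2 = 0;  u_2 = (u_1 − 0)/7 = 0
  u_2 = 0;  a_3 = 0;  u_3 = (u_2 − 0)/7 = 0
  u_3 = 0;  a_4 = 0;  u_4 = (u_3 − 0)/7 = 0
Digits: (0, 4, 0, 0, 0).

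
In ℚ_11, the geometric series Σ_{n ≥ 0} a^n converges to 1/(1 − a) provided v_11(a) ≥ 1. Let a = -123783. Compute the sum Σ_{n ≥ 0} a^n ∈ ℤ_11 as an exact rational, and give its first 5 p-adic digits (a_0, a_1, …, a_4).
Σ a^n = 1/(1 − a) = 1/123784;  first 5 digits = (1, 0, 0, 6, 2)

v_11(a) = 3 ≥ 1, so the series converges in ℤ_11 to 1/(1 − a) = 1/(1 − (-123783)) = 1/123784. Expand this rational in ℤ_11: compute digits iteratively via d_i = x_i mod 11, x_{i+1} = (x_i − d_i)/11. The first 5 digits are (1, 0, 0, 6, 2).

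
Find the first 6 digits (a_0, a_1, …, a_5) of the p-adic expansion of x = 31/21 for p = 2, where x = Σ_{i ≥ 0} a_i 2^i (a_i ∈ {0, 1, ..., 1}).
(a_0, …, a_5) = (1, 1, 0, 0, 0, 1)

v_2(31/21) = 0 (numerator and denominator both coprime to 2), so x ∈ ℤ_2^×. Compute digits iteratively via a_i = x_i mod 2, x_{i+1} = (x_i − a_i)/2, with x_0 = x:
  x_0 = 31/21;  a_0 = 1;  x_1 = (x_0 − 1)/2 = 5/21
  x_1 = 5/21;  a_1 = 1;  x_2 = (x_1 − 1)/2 = -8/21
  x_2 = -8/21;  a_2 = 0;  x_3 = (x_2 − 0)/2 = -4/21
  x_3 = -4/21;  a_3 = 0;  x_4 = (x_3 − 0)/2 = -2/21
  x_4 = -2/21;  a_4 = 0;  x_5 = (x_4 − 0)/2 = -1/21
  x_5 = -1/21;  a_5 = 1;  x_6 = (x_5 − 1)/2 = -11/21
Digits: (1, 1, 0, 0, 0, 1).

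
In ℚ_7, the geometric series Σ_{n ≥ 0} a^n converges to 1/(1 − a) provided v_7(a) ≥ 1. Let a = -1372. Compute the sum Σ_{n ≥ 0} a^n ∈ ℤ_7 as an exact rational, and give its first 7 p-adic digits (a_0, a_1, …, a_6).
Σ a^n = 1/(1 − a) = 1/1373;  first 7 digits = (1, 0, 0, 3, 6, 6, 1)

v_7(a) = 3 ≥ 1, so the series converges in ℤ_7 to 1/(1 − a) = 1/(1 − (-1372)) = 1/1373. Expand this rational in ℤ_7: compute digits iteratively via d_i = x_i mod 7, x_{i+1} = (x_i − d_i)/7. The first 7 digits are (1, 0, 0, 3, 6, 6, 1).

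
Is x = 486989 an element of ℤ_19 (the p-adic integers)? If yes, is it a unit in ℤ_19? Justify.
x ∈ ℤ_19 but not a unit; v_19(x) = 3 > 0

ℤ_19 = {x ∈ ℚ_19 : v_19(x) ≥ 0} and ℤ_19^× = {x ∈ ℤ_19 : v_19(x) = 0}. Here v_19(486989) = v_19(num) − v_19(den) = 3; compare against these criteria.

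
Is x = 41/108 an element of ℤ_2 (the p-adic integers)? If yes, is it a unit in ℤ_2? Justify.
x ∉ ℤ_2 (v_2(x) = -2 < 0)

ℤ_2 = {x ∈ ℚ_2 : v_2(x) ≥ 0} and ℤ_2^× = {x ∈ ℤ_2 : v_2(x) = 0}. Here v_2(41/108) = v_2(num) − v_2(den) = -2; compare against these criteria.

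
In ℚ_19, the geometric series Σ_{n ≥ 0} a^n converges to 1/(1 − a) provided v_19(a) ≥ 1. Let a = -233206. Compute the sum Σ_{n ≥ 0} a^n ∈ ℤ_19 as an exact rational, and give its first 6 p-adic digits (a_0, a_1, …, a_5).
Σ a^n = 1/(1 − a) = 1/233207;  first 6 digits = (1, 0, 0, 4, 17, 18)

v_19(a) = 3 ≥ 1, so the series converges in ℤ_19 to 1/(1 − a) = 1/(1 − (-233206)) = 1/233207. Expand this rational in ℤ_19: compute digits iteratively via d_i = x_i mod 19, x_{i+1} = (x_i − d_i)/19. The first 6 digits are (1, 0, 0, 4, 17, 18).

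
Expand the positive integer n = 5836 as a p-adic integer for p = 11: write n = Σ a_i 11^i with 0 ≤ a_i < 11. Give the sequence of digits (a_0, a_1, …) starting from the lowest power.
(a_0, a_1, …) = (6, 2, 4, 4)

Repeated division by 11 gives the digits low-to-high: 5836 = 6 + 2·11^1 + 4·11^2 + 4·11^3. Digit sequence: (6, 2, 4, 4).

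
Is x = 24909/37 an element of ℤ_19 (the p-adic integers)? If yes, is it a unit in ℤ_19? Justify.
x ∈ ℤ_19 but not a unit; v_19(x) = 2 > 0

ℤ_19 = {x ∈ ℚ_19 : v_19(x) ≥ 0} and ℤ_19^× = {x ∈ ℤ_19 : v_19(x) = 0}. Here v_19(24909/37) = v_19(num) − v_19(den) = 2; compare against these criteria.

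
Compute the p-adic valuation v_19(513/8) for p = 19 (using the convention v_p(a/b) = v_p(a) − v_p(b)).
v_19(513/8) = 1

Factor powers of 19 from the numerator and denominator of the reduced fraction: 513 = 19^1 · 27 and 8 = 19^0 · 8. Apply v_p(a/b) = v_p(a) − v_p(b): v_19(513/8) = 1 − 0 = 1.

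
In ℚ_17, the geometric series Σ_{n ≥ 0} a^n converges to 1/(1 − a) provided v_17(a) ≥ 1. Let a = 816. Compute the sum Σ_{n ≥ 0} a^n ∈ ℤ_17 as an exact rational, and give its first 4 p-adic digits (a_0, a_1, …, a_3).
Σ a^n = 1/(1 − a) = -1/815;  first 4 digits = (1, 14, 11, 6)

v_17(a) = 1 ≥ 1, so the series converges in ℤ_17 to 1/(1 − a) = 1/(1 − 816) = -1/815. Expand this rational in ℤ_17: compute digits iteratively via d_i = x_i mod 17, x_{i+1} = (x_i − d_i)/17. The first 4 digits are (1, 14, 11, 6).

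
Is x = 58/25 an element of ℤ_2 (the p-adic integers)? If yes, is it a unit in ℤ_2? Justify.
x ∈ ℤ_2 but not a unit; v_2(x) = 1 > 0

ℤ_2 = {x ∈ ℚ_2 : v_2(x) ≥ 0} and ℤ_2^× = {x ∈ ℤ_2 : v_2(x) = 0}. Here v_2(58/25) = v_2(num) − v_2(den) = 1; compare against these criteria.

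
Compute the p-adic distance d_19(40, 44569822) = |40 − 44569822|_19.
d_19(40, 44569822) = 1/2476099

Step 1 — x − y = 40 − 44569822 = -44569782. Step 2 — v_19(-44569782) = 5 (factor: -44569782 = −(19^5 · 18); the sign does not affect v_p). Step 3 — |x − y|_19 = 19^{-5} = 1/2476099.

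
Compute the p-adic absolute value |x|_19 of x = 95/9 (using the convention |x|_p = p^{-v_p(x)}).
|95/9|_19 = 1/19

Step 1 — compute v_19(x) by factoring powers of 19 out of the numerator and denominator: v_19(95/9) = 1. Step 2 — apply |x|_p = p^{-v_p(x)} = 19^{-1} = 1/19.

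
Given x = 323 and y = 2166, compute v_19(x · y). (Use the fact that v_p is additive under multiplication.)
v_19(699618) = 3

v_p(x) = 1 (factor: 323 = 19^1 · 17); v_p(y) = 2 (factor: 2166 = 19^2 · 6). Additivity: v_p(xy) = v_p(x) + v_p(y) = 1 + 2 = 3. (Direct check: xy = 699618 = 19^3 · (102).)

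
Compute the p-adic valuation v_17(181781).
v_17(181781) = 3

v_17(n) is the largest exponent k such that 17^k divides n. Factor out: 181781 = 17^3 · 37. (Sign doesn't affect v_p.) So v_17(181781) = 3.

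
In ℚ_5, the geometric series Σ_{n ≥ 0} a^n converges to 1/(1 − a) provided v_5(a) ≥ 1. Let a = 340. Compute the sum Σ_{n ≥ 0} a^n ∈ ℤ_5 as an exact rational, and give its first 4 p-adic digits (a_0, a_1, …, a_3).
Σ a^n = 1/(1 − a) = -1/339;  first 4 digits = (1, 3, 2, 4)

v_5(a) = 1 ≥ 1, so the series converges in ℤ_5 to 1/(1 − a) = 1/(1 − 340) = -1/339. Expand this rational in ℤ_5: compute digits iteratively via d_i = x_i mod 5, x_{i+1} = (x_i − d_i)/5. The first 4 digits are (1, 3, 2, 4).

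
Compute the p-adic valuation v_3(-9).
v_3(-9) = 2

v_3(n) is the largest exponent k such that 3^k divides n. Factor out: -9 = -3^2 · 1. (Sign doesn't affect v_p.) So v_3(-9) = 2.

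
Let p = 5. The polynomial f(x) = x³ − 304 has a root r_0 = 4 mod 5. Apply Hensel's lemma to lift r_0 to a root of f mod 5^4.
r_3 = 159 (mod 625)

Hensel: r_{i+1} = r_i − f(r_i)/f′(r_i) mod 5^{i+2}, where f′(x) = 3x². Iterate:
  r_0 = 4 (mod 5)
  r_1 = 9 (mod 25)
  r_2 = 34 (mod 125)
  r_3 = 159 (mod 625)
Final: r = 159 with f(r) ≡ 0 mod 5^4.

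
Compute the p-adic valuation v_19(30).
v_19(30) = 0

v_19(n) is the largest exponent k such that 19^k divides n. Factor out: 30 = 19^0 · 30. (Sign doesn't affect v_p.) So v_19(30) = 0.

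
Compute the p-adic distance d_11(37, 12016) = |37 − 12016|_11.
d_11(37, 12016) = 1/1331

Step 1 — x − y = 37 − 12016 = -11979. Step 2 — v_11(-11979) = 3 (factor: -11979 = −(11^3 · 9); the sign does not affect v_p). Step 3 — |x − y|_11 = 11^{-3} = 1/1331.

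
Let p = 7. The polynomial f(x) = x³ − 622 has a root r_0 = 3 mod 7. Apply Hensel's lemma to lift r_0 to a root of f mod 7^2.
r_1 = 45 (mod 49)

Hensel: r_{i+1} = r_i − f(r_i)/f′(r_i) mod 7^{i+2}, where f′(x) = 3x². Iterate:
  r_0 = 3 (mod 7)
  r_1 = 45 (mod 49)
Final: r = 45 with f(r) ≡ 0 mod 7^2.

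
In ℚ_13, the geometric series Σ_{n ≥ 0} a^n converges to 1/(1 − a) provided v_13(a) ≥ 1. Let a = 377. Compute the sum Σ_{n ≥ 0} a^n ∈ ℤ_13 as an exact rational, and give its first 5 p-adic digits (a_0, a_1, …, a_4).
Σ a^n = 1/(1 − a) = -1/376;  first 5 digits = (1, 3, 11, 0, 12)

v_13(a) = 1 ≥ 1, so the series converges in ℤ_13 to 1/(1 − a) = 1/(1 − 377) = -1/376. Expand this rational in ℤ_13: compute digits iteratively via d_i = x_i mod 13, x_{i+1} = (x_i − d_i)/13. The first 5 digits are (1, 3, 11, 0, 12).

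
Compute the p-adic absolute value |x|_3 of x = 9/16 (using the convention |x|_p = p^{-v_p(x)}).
|9/16|_3 = 1/9

Step 1 — compute v_3(x) by factoring powers of 3 out of the numerator and denominator: v_3(9/16) = 2. Step 2 — apply |x|_p = p^{-v_p(x)} = 3^{-2} = 1/9.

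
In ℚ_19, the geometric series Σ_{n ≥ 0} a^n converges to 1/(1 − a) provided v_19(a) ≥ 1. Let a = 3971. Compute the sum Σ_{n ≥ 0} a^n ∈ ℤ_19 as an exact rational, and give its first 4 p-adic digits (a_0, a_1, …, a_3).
Σ a^n = 1/(1 − a) = -1/3970;  first 4 digits = (1, 0, 11, 0)

v_19(a) = 2 ≥ 1, so the series converges in ℤ_19 to 1/(1 − a) = 1/(1 − 3971) = -1/3970. Expand this rational in ℤ_19: compute digits iteratively via d_i = x_i mod 19, x_{i+1} = (x_i − d_i)/19. The first 4 digits are (1, 0, 11, 0).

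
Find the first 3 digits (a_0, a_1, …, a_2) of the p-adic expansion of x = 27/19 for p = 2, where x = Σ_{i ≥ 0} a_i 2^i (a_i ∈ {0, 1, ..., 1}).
(a_0, …, a_2) = (1, 0, 0)

v_2(27/19) = 0 (numerator and denominator both coprime to 2), so x ∈ ℤ_2^×. Compute digits iteratively via a_i = x_i mod 2, x_{i+1} = (x_i − a_i)/2, with x_0 = x:
  x_0 = 27/19;  a_0 = 1;  x_1 = (x_0 − 1)/2 = 4/19
  x_1 = 4/19;  a_1 = 0;  x_2 = (x_1 − 0)/2 = 2/19
  x_2 = 2/19;  a_2 = 0;  x_3 = (x_2 − 0)/2 = 1/19
Digits: (1, 0, 0).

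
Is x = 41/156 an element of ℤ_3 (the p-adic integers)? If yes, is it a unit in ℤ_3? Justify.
x ∉ ℤ_3 (v_3(x) = -1 < 0)

ℤ_3 = {x ∈ ℚ_3 : v_3(x) ≥ 0} and ℤ_3^× = {x ∈ ℤ_3 : v_3(x) = 0}. Here v_3(41/156) = v_3(num) − v_3(den) = -1; compare against these criteria.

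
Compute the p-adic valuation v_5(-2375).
v_5(-2375) = 3

v_5(n) is the largest exponent k such that 5^k divides n. Factor out: -2375 = -5^3 · 19. (Sign doesn't affect v_p.) So v_5(-2375) = 3.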